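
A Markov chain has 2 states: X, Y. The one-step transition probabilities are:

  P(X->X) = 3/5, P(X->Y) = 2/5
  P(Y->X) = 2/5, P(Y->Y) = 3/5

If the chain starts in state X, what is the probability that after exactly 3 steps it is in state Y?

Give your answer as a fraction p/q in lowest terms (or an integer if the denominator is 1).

Answer: 62/125

Derivation:
Computing P^3 by repeated multiplication:
P^1 =
  X: [3/5, 2/5]
  Y: [2/5, 3/5]
P^2 =
  X: [13/25, 12/25]
  Y: [12/25, 13/25]
P^3 =
  X: [63/125, 62/125]
  Y: [62/125, 63/125]

(P^3)[X -> Y] = 62/125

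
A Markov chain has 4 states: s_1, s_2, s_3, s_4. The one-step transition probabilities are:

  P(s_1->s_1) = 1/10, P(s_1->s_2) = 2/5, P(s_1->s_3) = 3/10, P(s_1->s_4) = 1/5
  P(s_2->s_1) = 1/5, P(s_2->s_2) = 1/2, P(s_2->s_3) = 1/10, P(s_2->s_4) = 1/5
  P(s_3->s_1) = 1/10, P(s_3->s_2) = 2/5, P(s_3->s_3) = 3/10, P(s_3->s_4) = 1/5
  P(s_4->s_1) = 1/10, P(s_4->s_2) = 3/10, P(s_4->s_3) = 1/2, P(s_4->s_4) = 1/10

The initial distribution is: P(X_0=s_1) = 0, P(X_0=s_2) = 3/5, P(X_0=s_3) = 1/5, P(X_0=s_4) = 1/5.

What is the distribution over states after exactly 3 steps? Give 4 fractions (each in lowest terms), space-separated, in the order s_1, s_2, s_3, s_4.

Answer: 713/5000 1061/2500 157/625 909/5000

Derivation:
Propagating the distribution step by step (d_{t+1} = d_t * P):
d_0 = (s_1=0, s_2=3/5, s_3=1/5, s_4=1/5)
  d_1[s_1] = 0*1/10 + 3/5*1/5 + 1/5*1/10 + 1/5*1/10 = 4/25
  d_1[s_2] = 0*2/5 + 3/5*1/2 + 1/5*2/5 + 1/5*3/10 = 11/25
  d_1[s_3] = 0*3/10 + 3/5*1/10 + 1/5*3/10 + 1/5*1/2 = 11/50
  d_1[s_4] = 0*1/5 + 3/5*1/5 + 1/5*1/5 + 1/5*1/10 = 9/50
d_1 = (s_1=4/25, s_2=11/25, s_3=11/50, s_4=9/50)
  d_2[s_1] = 4/25*1/10 + 11/25*1/5 + 11/50*1/10 + 9/50*1/10 = 18/125
  d_2[s_2] = 4/25*2/5 + 11/25*1/2 + 11/50*2/5 + 9/50*3/10 = 213/500
  d_2[s_3] = 4/25*3/10 + 11/25*1/10 + 11/50*3/10 + 9/50*1/2 = 31/125
  d_2[s_4] = 4/25*1/5 + 11/25*1/5 + 11/50*1/5 + 9/50*1/10 = 91/500
d_2 = (s_1=18/125, s_2=213/500, s_3=31/125, s_4=91/500)
  d_3[s_1] = 18/125*1/10 + 213/500*1/5 + 31/125*1/10 + 91/500*1/10 = 713/5000
  d_3[s_2] = 18/125*2/5 + 213/500*1/2 + 31/125*2/5 + 91/500*3/10 = 1061/2500
  d_3[s_3] = 18/125*3/10 + 213/500*1/10 + 31/125*3/10 + 91/500*1/2 = 157/625
  d_3[s_4] = 18/125*1/5 + 213/500*1/5 + 31/125*1/5 + 91/500*1/10 = 909/5000
d_3 = (s_1=713/5000, s_2=1061/2500, s_3=157/625, s_4=909/5000)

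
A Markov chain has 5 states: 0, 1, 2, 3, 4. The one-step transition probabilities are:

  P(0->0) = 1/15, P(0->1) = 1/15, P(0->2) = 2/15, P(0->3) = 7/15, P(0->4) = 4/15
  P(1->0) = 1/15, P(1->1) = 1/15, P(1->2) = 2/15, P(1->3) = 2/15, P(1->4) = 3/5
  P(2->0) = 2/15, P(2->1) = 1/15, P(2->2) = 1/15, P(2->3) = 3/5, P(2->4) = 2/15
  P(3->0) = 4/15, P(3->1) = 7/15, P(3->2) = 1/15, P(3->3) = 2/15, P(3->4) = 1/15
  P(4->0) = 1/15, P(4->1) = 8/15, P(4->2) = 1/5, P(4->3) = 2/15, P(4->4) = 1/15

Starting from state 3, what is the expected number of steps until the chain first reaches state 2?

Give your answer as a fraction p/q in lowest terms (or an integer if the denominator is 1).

Let h_i = expected steps to first reach 2 from state i.
Boundary: h_2 = 0.
First-step equations for the other states:
  h_0 = 1 + 1/15*h_0 + 1/15*h_1 + 2/15*h_2 + 7/15*h_3 + 4/15*h_4
  h_1 = 1 + 1/15*h_0 + 1/15*h_1 + 2/15*h_2 + 2/15*h_3 + 3/5*h_4
  h_3 = 1 + 4/15*h_0 + 7/15*h_1 + 1/15*h_2 + 2/15*h_3 + 1/15*h_4
  h_4 = 1 + 1/15*h_0 + 8/15*h_1 + 1/5*h_2 + 2/15*h_3 + 1/15*h_4

Substituting h_2 = 0 and rearranging gives the linear system (I - Q) h = 1:
  [14/15, -1/15, -7/15, -4/15] . (h_0, h_1, h_3, h_4) = 1
  [-1/15, 14/15, -2/15, -3/5] . (h_0, h_1, h_3, h_4) = 1
  [-4/15, -7/15, 13/15, -1/15] . (h_0, h_1, h_3, h_4) = 1
  [-1/15, -8/15, -2/15, 14/15] . (h_0, h_1, h_3, h_4) = 1

Solving yields:
  h_0 = 3795/518
  h_1 = 1035/148
  h_3 = 7965/1036
  h_4 = 495/74

Starting state is 3, so the expected hitting time is h_3 = 7965/1036.

Answer: 7965/1036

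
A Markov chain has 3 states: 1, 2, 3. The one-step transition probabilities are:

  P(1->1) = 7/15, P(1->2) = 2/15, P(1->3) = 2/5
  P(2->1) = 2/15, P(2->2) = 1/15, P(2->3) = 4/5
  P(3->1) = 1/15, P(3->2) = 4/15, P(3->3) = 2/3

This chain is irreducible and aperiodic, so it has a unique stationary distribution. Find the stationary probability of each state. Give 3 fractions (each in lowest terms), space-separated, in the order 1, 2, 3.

The stationary distribution satisfies pi = pi * P, i.e.:
  pi_1 = 7/15*pi_1 + 2/15*pi_2 + 1/15*pi_3
  pi_2 = 2/15*pi_1 + 1/15*pi_2 + 4/15*pi_3
  pi_3 = 2/5*pi_1 + 4/5*pi_2 + 2/3*pi_3
with normalization: pi_1 + pi_2 + pi_3 = 1.

Using the first 2 balance equations plus normalization, the linear system A*pi = b is:
  [-8/15, 2/15, 1/15] . pi = 0
  [2/15, -14/15, 4/15] . pi = 0
  [1, 1, 1] . pi = 1

Solving yields:
  pi_1 = 11/82
  pi_2 = 17/82
  pi_3 = 27/41

Verification (pi * P):
  11/82*7/15 + 17/82*2/15 + 27/41*1/15 = 11/82 = pi_1  (ok)
  11/82*2/15 + 17/82*1/15 + 27/41*4/15 = 17/82 = pi_2  (ok)
  11/82*2/5 + 17/82*4/5 + 27/41*2/3 = 27/41 = pi_3  (ok)

Answer: 11/82 17/82 27/41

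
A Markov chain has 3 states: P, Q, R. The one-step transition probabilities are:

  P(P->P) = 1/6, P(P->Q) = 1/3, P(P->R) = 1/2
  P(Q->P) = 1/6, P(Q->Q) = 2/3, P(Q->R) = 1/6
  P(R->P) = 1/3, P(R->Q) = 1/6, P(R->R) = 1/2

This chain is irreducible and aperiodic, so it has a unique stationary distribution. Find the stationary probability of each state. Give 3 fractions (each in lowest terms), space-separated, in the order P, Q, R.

Answer: 5/22 9/22 4/11

Derivation:
The stationary distribution satisfies pi = pi * P, i.e.:
  pi_P = 1/6*pi_P + 1/6*pi_Q + 1/3*pi_R
  pi_Q = 1/3*pi_P + 2/3*pi_Q + 1/6*pi_R
  pi_R = 1/2*pi_P + 1/6*pi_Q + 1/2*pi_R
with normalization: pi_P + pi_Q + pi_R = 1.

Using the first 2 balance equations plus normalization, the linear system A*pi = b is:
  [-5/6, 1/6, 1/3] . pi = 0
  [1/3, -1/3, 1/6] . pi = 0
  [1, 1, 1] . pi = 1

Solving yields:
  pi_P = 5/22
  pi_Q = 9/22
  pi_R = 4/11

Verification (pi * P):
  5/22*1/6 + 9/22*1/6 + 4/11*1/3 = 5/22 = pi_P  (ok)
  5/22*1/3 + 9/22*2/3 + 4/11*1/6 = 9/22 = pi_Q  (ok)
  5/22*1/2 + 9/22*1/6 + 4/11*1/2 = 4/11 = pi_R  (ok)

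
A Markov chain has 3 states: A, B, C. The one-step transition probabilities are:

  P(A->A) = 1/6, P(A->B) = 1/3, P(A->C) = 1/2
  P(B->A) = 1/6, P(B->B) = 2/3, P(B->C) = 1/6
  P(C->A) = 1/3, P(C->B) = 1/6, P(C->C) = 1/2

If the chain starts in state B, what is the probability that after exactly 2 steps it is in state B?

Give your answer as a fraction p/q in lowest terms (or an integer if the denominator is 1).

Answer: 19/36

Derivation:
Computing P^2 by repeated multiplication:
P^1 =
  A: [1/6, 1/3, 1/2]
  B: [1/6, 2/3, 1/6]
  C: [1/3, 1/6, 1/2]
P^2 =
  A: [1/4, 13/36, 7/18]
  B: [7/36, 19/36, 5/18]
  C: [1/4, 11/36, 4/9]

(P^2)[B -> B] = 19/36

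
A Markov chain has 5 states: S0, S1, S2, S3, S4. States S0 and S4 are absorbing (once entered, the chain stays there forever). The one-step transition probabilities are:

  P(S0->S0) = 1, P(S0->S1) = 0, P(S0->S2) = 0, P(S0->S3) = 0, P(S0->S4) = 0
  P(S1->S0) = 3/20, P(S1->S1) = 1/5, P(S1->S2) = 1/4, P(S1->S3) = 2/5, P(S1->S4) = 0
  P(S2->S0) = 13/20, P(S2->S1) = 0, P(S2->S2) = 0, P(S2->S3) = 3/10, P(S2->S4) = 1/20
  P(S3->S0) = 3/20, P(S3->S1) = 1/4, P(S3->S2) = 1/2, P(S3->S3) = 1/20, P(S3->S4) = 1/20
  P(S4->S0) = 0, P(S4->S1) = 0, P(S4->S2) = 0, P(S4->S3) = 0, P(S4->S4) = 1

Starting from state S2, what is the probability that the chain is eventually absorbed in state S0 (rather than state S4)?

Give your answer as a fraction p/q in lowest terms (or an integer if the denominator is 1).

Let a_i = P(absorbed in S0 | start in state i).
Boundary conditions: a_S0 = 1, a_S4 = 0.
For each transient state i, a_i = sum_j P(i->j) * a_j:
  a_S1 = 3/20*a_S0 + 1/5*a_S1 + 1/4*a_S2 + 2/5*a_S3 + 0*a_S4
  a_S2 = 13/20*a_S0 + 0*a_S1 + 0*a_S2 + 3/10*a_S3 + 1/20*a_S4
  a_S3 = 3/20*a_S0 + 1/4*a_S1 + 1/2*a_S2 + 1/20*a_S3 + 1/20*a_S4

Substituting a_S0 = 1 and a_S4 = 0, rearrange to (I - Q) a = r where r[i] = P(i -> S0):
  [4/5, -1/4, -2/5] . (a_S1, a_S2, a_S3) = 3/20
  [0, 1, -3/10] . (a_S1, a_S2, a_S3) = 13/20
  [-1/4, -1/2, 19/20] . (a_S1, a_S2, a_S3) = 3/20

Solving yields:
  a_S1 = 761/834
  a_S2 = 127/139
  a_S3 = 733/834

Starting state is S2, so the absorption probability is a_S2 = 127/139.

Answer: 127/139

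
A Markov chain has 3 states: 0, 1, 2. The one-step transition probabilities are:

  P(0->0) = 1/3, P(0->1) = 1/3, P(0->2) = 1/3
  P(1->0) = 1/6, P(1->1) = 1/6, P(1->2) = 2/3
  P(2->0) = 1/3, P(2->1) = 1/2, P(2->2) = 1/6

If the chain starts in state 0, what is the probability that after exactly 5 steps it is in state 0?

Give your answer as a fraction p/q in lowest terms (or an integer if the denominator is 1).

Answer: 269/972

Derivation:
Computing P^5 by repeated multiplication:
P^1 =
  0: [1/3, 1/3, 1/3]
  1: [1/6, 1/6, 2/3]
  2: [1/3, 1/2, 1/6]
P^2 =
  0: [5/18, 1/3, 7/18]
  1: [11/36, 5/12, 5/18]
  2: [1/4, 5/18, 17/36]
P^3 =
  0: [5/18, 37/108, 41/108]
  1: [19/72, 67/216, 23/54]
  2: [31/108, 79/216, 25/72]
P^4 =
  0: [179/648, 55/162, 83/216]
  1: [365/1296, 457/1296, 79/216]
  2: [353/1296, 107/324, 515/1296]
P^5 =
  0: [269/972, 1325/3888, 1487/3888]
  1: [2135/7776, 2609/7776, 379/972]
  2: [541/1944, 893/2592, 2933/7776]

(P^5)[0 -> 0] = 269/972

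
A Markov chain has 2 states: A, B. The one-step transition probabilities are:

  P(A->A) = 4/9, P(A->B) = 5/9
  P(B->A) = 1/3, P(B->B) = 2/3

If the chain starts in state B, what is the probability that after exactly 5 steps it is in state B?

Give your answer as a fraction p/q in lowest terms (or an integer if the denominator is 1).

Answer: 12302/19683

Derivation:
Computing P^5 by repeated multiplication:
P^1 =
  A: [4/9, 5/9]
  B: [1/3, 2/3]
P^2 =
  A: [31/81, 50/81]
  B: [10/27, 17/27]
P^3 =
  A: [274/729, 455/729]
  B: [91/243, 152/243]
P^4 =
  A: [2461/6561, 4100/6561]
  B: [820/2187, 1367/2187]
P^5 =
  A: [22144/59049, 36905/59049]
  B: [7381/19683, 12302/19683]

(P^5)[B -> B] = 12302/19683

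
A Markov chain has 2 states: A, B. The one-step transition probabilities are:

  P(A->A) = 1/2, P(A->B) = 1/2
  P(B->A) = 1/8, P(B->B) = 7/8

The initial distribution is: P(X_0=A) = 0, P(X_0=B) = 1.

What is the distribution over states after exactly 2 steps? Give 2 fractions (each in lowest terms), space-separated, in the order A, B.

Answer: 11/64 53/64

Derivation:
Propagating the distribution step by step (d_{t+1} = d_t * P):
d_0 = (A=0, B=1)
  d_1[A] = 0*1/2 + 1*1/8 = 1/8
  d_1[B] = 0*1/2 + 1*7/8 = 7/8
d_1 = (A=1/8, B=7/8)
  d_2[A] = 1/8*1/2 + 7/8*1/8 = 11/64
  d_2[B] = 1/8*1/2 + 7/8*7/8 = 53/64
d_2 = (A=11/64, B=53/64)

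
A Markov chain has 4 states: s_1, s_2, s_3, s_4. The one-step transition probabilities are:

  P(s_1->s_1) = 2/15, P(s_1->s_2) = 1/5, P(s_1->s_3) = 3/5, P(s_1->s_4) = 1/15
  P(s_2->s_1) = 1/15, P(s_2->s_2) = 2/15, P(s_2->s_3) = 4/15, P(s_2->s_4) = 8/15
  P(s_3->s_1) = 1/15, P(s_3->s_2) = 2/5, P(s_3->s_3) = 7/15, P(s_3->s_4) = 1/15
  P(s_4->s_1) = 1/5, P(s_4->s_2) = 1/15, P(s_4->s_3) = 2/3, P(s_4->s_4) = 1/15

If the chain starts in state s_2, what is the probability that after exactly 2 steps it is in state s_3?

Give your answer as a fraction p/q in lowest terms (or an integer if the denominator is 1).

Computing P^2 by repeated multiplication:
P^1 =
  s_1: [2/15, 1/5, 3/5, 1/15]
  s_2: [1/15, 2/15, 4/15, 8/15]
  s_3: [1/15, 2/5, 7/15, 1/15]
  s_4: [1/5, 1/15, 2/3, 1/15]
P^2 =
  s_1: [19/225, 67/225, 103/225, 4/25]
  s_2: [32/225, 13/75, 5/9, 29/225]
  s_3: [2/25, 58/225, 92/225, 19/75]
  s_4: [4/45, 8/25, 37/75, 22/225]

(P^2)[s_2 -> s_3] = 5/9

Answer: 5/9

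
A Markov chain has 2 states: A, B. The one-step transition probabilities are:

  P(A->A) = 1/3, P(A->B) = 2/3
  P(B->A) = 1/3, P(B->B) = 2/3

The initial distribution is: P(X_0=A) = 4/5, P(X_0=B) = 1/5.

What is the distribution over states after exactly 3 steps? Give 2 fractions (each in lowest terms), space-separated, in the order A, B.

Answer: 1/3 2/3

Derivation:
Propagating the distribution step by step (d_{t+1} = d_t * P):
d_0 = (A=4/5, B=1/5)
  d_1[A] = 4/5*1/3 + 1/5*1/3 = 1/3
  d_1[B] = 4/5*2/3 + 1/5*2/3 = 2/3
d_1 = (A=1/3, B=2/3)
  d_2[A] = 1/3*1/3 + 2/3*1/3 = 1/3
  d_2[B] = 1/3*2/3 + 2/3*2/3 = 2/3
d_2 = (A=1/3, B=2/3)
  d_3[A] = 1/3*1/3 + 2/3*1/3 = 1/3
  d_3[B] = 1/3*2/3 + 2/3*2/3 = 2/3
d_3 = (A=1/3, B=2/3)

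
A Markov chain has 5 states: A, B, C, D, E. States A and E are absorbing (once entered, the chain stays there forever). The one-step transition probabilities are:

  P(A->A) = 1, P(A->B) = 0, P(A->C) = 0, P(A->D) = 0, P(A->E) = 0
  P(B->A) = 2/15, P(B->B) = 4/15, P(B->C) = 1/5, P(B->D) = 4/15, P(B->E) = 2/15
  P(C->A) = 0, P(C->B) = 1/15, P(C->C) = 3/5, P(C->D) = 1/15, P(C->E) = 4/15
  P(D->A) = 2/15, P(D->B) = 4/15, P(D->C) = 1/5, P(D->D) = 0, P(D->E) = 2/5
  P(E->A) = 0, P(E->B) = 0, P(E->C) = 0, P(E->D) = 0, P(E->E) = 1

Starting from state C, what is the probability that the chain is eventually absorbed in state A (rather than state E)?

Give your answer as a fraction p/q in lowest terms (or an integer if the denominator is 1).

Answer: 17/198

Derivation:
Let a_i = P(absorbed in A | start in state i).
Boundary conditions: a_A = 1, a_E = 0.
For each transient state i, a_i = sum_j P(i->j) * a_j:
  a_B = 2/15*a_A + 4/15*a_B + 1/5*a_C + 4/15*a_D + 2/15*a_E
  a_C = 0*a_A + 1/15*a_B + 3/5*a_C + 1/15*a_D + 4/15*a_E
  a_D = 2/15*a_A + 4/15*a_B + 1/5*a_C + 0*a_D + 2/5*a_E

Substituting a_A = 1 and a_E = 0, rearrange to (I - Q) a = r where r[i] = P(i -> A):
  [11/15, -1/5, -4/15] . (a_B, a_C, a_D) = 2/15
  [-1/15, 2/5, -1/15] . (a_B, a_C, a_D) = 0
  [-4/15, -1/5, 1] . (a_B, a_C, a_D) = 2/15

Solving yields:
  a_B = 19/66
  a_C = 17/198
  a_D = 5/22

Starting state is C, so the absorption probability is a_C = 17/198.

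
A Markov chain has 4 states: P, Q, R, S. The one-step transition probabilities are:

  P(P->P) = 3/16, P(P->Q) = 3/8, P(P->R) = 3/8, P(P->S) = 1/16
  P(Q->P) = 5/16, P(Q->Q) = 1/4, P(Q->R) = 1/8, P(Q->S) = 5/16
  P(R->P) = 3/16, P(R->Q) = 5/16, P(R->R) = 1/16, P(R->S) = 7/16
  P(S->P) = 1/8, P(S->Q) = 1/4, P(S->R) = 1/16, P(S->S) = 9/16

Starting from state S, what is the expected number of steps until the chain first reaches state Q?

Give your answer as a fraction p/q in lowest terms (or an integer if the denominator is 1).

Answer: 3760/1031

Derivation:
Let h_i = expected steps to first reach Q from state i.
Boundary: h_Q = 0.
First-step equations for the other states:
  h_P = 1 + 3/16*h_P + 3/8*h_Q + 3/8*h_R + 1/16*h_S
  h_R = 1 + 3/16*h_P + 5/16*h_Q + 1/16*h_R + 7/16*h_S
  h_S = 1 + 1/8*h_P + 1/4*h_Q + 1/16*h_R + 9/16*h_S

Substituting h_Q = 0 and rearranging gives the linear system (I - Q) h = 1:
  [13/16, -3/8, -1/16] . (h_P, h_R, h_S) = 1
  [-3/16, 15/16, -7/16] . (h_P, h_R, h_S) = 1
  [-1/8, -1/16, 7/16] . (h_P, h_R, h_S) = 1

Solving yields:
  h_P = 3168/1031
  h_R = 3488/1031
  h_S = 3760/1031

Starting state is S, so the expected hitting time is h_S = 3760/1031.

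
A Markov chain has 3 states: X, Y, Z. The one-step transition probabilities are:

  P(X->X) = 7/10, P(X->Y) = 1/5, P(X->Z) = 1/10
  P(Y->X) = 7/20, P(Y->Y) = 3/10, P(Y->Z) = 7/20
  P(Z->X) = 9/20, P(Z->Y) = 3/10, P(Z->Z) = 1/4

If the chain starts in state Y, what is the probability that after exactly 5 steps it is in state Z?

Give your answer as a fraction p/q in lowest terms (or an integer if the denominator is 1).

Computing P^5 by repeated multiplication:
P^1 =
  X: [7/10, 1/5, 1/10]
  Y: [7/20, 3/10, 7/20]
  Z: [9/20, 3/10, 1/4]
P^2 =
  X: [121/200, 23/100, 33/200]
  Y: [203/400, 53/200, 91/400]
  Z: [213/400, 51/200, 17/80]
P^3 =
  X: [2313/4000, 479/2000, 729/4000]
  Y: [4403/8000, 997/4000, 1603/8000]
  Z: [4461/8000, 987/4000, 313/1600]
P^4 =
  X: [45649/80000, 9687/40000, 14977/80000]
  Y: [90027/160000, 19597/80000, 30779/160000]
  Z: [90357/160000, 19539/80000, 6113/32000]
P^5 =
  X: [909497/1600000, 194351/800000, 301801/1600000]
  Y: [1811747/3200000, 389973/1600000, 608307/3200000]
  Z: [1813629/3200000, 389643/1600000, 121417/640000]

(P^5)[Y -> Z] = 608307/3200000

Answer: 608307/3200000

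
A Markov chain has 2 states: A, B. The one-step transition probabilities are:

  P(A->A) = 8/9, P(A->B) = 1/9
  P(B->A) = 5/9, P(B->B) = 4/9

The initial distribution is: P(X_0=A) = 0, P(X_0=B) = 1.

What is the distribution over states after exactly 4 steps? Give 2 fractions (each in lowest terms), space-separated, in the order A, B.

Propagating the distribution step by step (d_{t+1} = d_t * P):
d_0 = (A=0, B=1)
  d_1[A] = 0*8/9 + 1*5/9 = 5/9
  d_1[B] = 0*1/9 + 1*4/9 = 4/9
d_1 = (A=5/9, B=4/9)
  d_2[A] = 5/9*8/9 + 4/9*5/9 = 20/27
  d_2[B] = 5/9*1/9 + 4/9*4/9 = 7/27
d_2 = (A=20/27, B=7/27)
  d_3[A] = 20/27*8/9 + 7/27*5/9 = 65/81
  d_3[B] = 20/27*1/9 + 7/27*4/9 = 16/81
d_3 = (A=65/81, B=16/81)
  d_4[A] = 65/81*8/9 + 16/81*5/9 = 200/243
  d_4[B] = 65/81*1/9 + 16/81*4/9 = 43/243
d_4 = (A=200/243, B=43/243)

Answer: 200/243 43/243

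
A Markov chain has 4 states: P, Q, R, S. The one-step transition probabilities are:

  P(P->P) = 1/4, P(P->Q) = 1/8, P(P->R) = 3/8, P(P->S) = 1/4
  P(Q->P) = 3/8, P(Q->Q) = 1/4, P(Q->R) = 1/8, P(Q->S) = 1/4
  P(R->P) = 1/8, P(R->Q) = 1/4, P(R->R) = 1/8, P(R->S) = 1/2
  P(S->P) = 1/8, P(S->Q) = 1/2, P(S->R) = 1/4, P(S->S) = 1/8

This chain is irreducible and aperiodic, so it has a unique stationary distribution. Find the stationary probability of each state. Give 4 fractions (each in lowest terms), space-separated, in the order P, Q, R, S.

The stationary distribution satisfies pi = pi * P, i.e.:
  pi_P = 1/4*pi_P + 3/8*pi_Q + 1/8*pi_R + 1/8*pi_S
  pi_Q = 1/8*pi_P + 1/4*pi_Q + 1/4*pi_R + 1/2*pi_S
  pi_R = 3/8*pi_P + 1/8*pi_Q + 1/8*pi_R + 1/4*pi_S
  pi_S = 1/4*pi_P + 1/4*pi_Q + 1/2*pi_R + 1/8*pi_S
with normalization: pi_P + pi_Q + pi_R + pi_S = 1.

Using the first 3 balance equations plus normalization, the linear system A*pi = b is:
  [-3/4, 3/8, 1/8, 1/8] . pi = 0
  [1/8, -3/4, 1/4, 1/2] . pi = 0
  [3/8, 1/8, -7/8, 1/4] . pi = 0
  [1, 1, 1, 1] . pi = 1

Solving yields:
  pi_P = 76/337
  pi_Q = 195/674
  pi_R = 145/674
  pi_S = 91/337

Verification (pi * P):
  76/337*1/4 + 195/674*3/8 + 145/674*1/8 + 91/337*1/8 = 76/337 = pi_P  (ok)
  76/337*1/8 + 195/674*1/4 + 145/674*1/4 + 91/337*1/2 = 195/674 = pi_Q  (ok)
  76/337*3/8 + 195/674*1/8 + 145/674*1/8 + 91/337*1/4 = 145/674 = pi_R  (ok)
  76/337*1/4 + 195/674*1/4 + 145/674*1/2 + 91/337*1/8 = 91/337 = pi_S  (ok)

Answer: 76/337 195/674 145/674 91/337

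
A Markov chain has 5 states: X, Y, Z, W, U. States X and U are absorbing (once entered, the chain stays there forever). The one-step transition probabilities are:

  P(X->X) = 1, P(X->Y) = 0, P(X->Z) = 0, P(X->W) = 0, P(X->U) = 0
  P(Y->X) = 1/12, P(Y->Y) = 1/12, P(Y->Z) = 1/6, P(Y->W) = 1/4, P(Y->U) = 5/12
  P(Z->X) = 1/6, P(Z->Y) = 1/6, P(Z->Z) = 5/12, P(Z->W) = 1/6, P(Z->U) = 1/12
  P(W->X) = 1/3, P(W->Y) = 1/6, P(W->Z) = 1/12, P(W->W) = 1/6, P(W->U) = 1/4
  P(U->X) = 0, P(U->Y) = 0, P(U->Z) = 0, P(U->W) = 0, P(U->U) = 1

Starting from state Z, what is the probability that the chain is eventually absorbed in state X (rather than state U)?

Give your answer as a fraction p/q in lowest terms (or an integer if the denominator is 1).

Let a_i = P(absorbed in X | start in state i).
Boundary conditions: a_X = 1, a_U = 0.
For each transient state i, a_i = sum_j P(i->j) * a_j:
  a_Y = 1/12*a_X + 1/12*a_Y + 1/6*a_Z + 1/4*a_W + 5/12*a_U
  a_Z = 1/6*a_X + 1/6*a_Y + 5/12*a_Z + 1/6*a_W + 1/12*a_U
  a_W = 1/3*a_X + 1/6*a_Y + 1/12*a_Z + 1/6*a_W + 1/4*a_U

Substituting a_X = 1 and a_U = 0, rearrange to (I - Q) a = r where r[i] = P(i -> X):
  [11/12, -1/6, -1/4] . (a_Y, a_Z, a_W) = 1/12
  [-1/6, 7/12, -1/6] . (a_Y, a_Z, a_W) = 1/6
  [-1/6, -1/12, 5/6] . (a_Y, a_Z, a_W) = 1/3

Solving yields:
  a_Y = 107/326
  a_Z = 86/163
  a_W = 169/326

Starting state is Z, so the absorption probability is a_Z = 86/163.

Answer: 86/163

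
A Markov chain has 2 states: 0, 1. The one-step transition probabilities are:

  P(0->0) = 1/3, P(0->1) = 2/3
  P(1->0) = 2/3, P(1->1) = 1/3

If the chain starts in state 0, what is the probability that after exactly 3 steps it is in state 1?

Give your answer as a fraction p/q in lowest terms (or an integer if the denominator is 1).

Answer: 14/27

Derivation:
Computing P^3 by repeated multiplication:
P^1 =
  0: [1/3, 2/3]
  1: [2/3, 1/3]
P^2 =
  0: [5/9, 4/9]
  1: [4/9, 5/9]
P^3 =
  0: [13/27, 14/27]
  1: [14/27, 13/27]

(P^3)[0 -> 1] = 14/27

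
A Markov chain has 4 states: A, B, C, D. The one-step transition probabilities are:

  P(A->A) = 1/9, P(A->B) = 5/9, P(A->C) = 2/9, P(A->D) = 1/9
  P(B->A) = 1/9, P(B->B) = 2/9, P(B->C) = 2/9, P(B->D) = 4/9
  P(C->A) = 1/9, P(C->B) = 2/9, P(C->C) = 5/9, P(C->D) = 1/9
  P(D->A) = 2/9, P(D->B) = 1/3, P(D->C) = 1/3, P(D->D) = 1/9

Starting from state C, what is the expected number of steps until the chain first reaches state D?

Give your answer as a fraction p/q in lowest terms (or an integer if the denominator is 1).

Let h_i = expected steps to first reach D from state i.
Boundary: h_D = 0.
First-step equations for the other states:
  h_A = 1 + 1/9*h_A + 5/9*h_B + 2/9*h_C + 1/9*h_D
  h_B = 1 + 1/9*h_A + 2/9*h_B + 2/9*h_C + 4/9*h_D
  h_C = 1 + 1/9*h_A + 2/9*h_B + 5/9*h_C + 1/9*h_D

Substituting h_D = 0 and rearranging gives the linear system (I - Q) h = 1:
  [8/9, -5/9, -2/9] . (h_A, h_B, h_C) = 1
  [-1/9, 7/9, -2/9] . (h_A, h_B, h_C) = 1
  [-1/9, -2/9, 4/9] . (h_A, h_B, h_C) = 1

Solving yields:
  h_A = 9/2
  h_B = 27/8
  h_C = 81/16

Starting state is C, so the expected hitting time is h_C = 81/16.

Answer: 81/16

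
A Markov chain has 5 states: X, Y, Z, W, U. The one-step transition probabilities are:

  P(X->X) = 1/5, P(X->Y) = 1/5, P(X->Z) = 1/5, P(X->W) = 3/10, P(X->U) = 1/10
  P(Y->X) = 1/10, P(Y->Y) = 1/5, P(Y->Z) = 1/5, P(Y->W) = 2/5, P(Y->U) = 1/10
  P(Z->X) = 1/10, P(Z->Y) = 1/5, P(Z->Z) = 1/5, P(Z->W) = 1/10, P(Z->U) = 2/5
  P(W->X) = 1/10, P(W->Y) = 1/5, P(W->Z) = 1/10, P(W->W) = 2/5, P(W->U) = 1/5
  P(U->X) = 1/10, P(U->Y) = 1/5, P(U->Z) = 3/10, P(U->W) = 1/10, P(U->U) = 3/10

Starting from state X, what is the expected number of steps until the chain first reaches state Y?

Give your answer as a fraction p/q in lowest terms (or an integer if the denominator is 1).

Answer: 5

Derivation:
Let h_i = expected steps to first reach Y from state i.
Boundary: h_Y = 0.
First-step equations for the other states:
  h_X = 1 + 1/5*h_X + 1/5*h_Y + 1/5*h_Z + 3/10*h_W + 1/10*h_U
  h_Z = 1 + 1/10*h_X + 1/5*h_Y + 1/5*h_Z + 1/10*h_W + 2/5*h_U
  h_W = 1 + 1/10*h_X + 1/5*h_Y + 1/10*h_Z + 2/5*h_W + 1/5*h_U
  h_U = 1 + 1/10*h_X + 1/5*h_Y + 3/10*h_Z + 1/10*h_W + 3/10*h_U

Substituting h_Y = 0 and rearranging gives the linear system (I - Q) h = 1:
  [4/5, -1/5, -3/10, -1/10] . (h_X, h_Z, h_W, h_U) = 1
  [-1/10, 4/5, -1/10, -2/5] . (h_X, h_Z, h_W, h_U) = 1
  [-1/10, -1/10, 3/5, -1/5] . (h_X, h_Z, h_W, h_U) = 1
  [-1/10, -3/10, -1/10, 7/10] . (h_X, h_Z, h_W, h_U) = 1

Solving yields:
  h_X = 5
  h_Z = 5
  h_W = 5
  h_U = 5

Starting state is X, so the expected hitting time is h_X = 5.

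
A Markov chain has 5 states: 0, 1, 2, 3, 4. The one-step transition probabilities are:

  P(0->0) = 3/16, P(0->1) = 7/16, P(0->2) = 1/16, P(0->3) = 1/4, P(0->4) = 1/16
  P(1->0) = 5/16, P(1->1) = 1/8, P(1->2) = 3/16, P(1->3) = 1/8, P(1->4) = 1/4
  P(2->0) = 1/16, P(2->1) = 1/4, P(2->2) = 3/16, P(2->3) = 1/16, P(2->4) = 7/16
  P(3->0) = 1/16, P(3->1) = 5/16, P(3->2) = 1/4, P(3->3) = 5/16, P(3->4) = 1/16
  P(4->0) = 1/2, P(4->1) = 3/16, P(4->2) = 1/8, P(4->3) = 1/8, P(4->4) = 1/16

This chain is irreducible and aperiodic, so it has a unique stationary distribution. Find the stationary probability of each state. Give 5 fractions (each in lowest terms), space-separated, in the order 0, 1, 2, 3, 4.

Answer: 17505/75589 19741/75589 12014/75589 13398/75589 12931/75589

Derivation:
The stationary distribution satisfies pi = pi * P, i.e.:
  pi_0 = 3/16*pi_0 + 5/16*pi_1 + 1/16*pi_2 + 1/16*pi_3 + 1/2*pi_4
  pi_1 = 7/16*pi_0 + 1/8*pi_1 + 1/4*pi_2 + 5/16*pi_3 + 3/16*pi_4
  pi_2 = 1/16*pi_0 + 3/16*pi_1 + 3/16*pi_2 + 1/4*pi_3 + 1/8*pi_4
  pi_3 = 1/4*pi_0 + 1/8*pi_1 + 1/16*pi_2 + 5/16*pi_3 + 1/8*pi_4
  pi_4 = 1/16*pi_0 + 1/4*pi_1 + 7/16*pi_2 + 1/16*pi_3 + 1/16*pi_4
with normalization: pi_0 + pi_1 + pi_2 + pi_3 + pi_4 = 1.

Using the first 4 balance equations plus normalization, the linear system A*pi = b is:
  [-13/16, 5/16, 1/16, 1/16, 1/2] . pi = 0
  [7/16, -7/8, 1/4, 5/16, 3/16] . pi = 0
  [1/16, 3/16, -13/16, 1/4, 1/8] . pi = 0
  [1/4, 1/8, 1/16, -11/16, 1/8] . pi = 0
  [1, 1, 1, 1, 1] . pi = 1

Solving yields:
  pi_0 = 17505/75589
  pi_1 = 19741/75589
  pi_2 = 12014/75589
  pi_3 = 13398/75589
  pi_4 = 12931/75589

Verification (pi * P):
  17505/75589*3/16 + 19741/75589*5/16 + 12014/75589*1/16 + 13398/75589*1/16 + 12931/75589*1/2 = 17505/75589 = pi_0  (ok)
  17505/75589*7/16 + 19741/75589*1/8 + 12014/75589*1/4 + 13398/75589*5/16 + 12931/75589*3/16 = 19741/75589 = pi_1  (ok)
  17505/75589*1/16 + 19741/75589*3/16 + 12014/75589*3/16 + 13398/75589*1/4 + 12931/75589*1/8 = 12014/75589 = pi_2  (ok)
  17505/75589*1/4 + 19741/75589*1/8 + 12014/75589*1/16 + 13398/75589*5/16 + 12931/75589*1/8 = 13398/75589 = pi_3  (ok)
  17505/75589*1/16 + 19741/75589*1/4 + 12014/75589*7/16 + 13398/75589*1/16 + 12931/75589*1/16 = 12931/75589 = pi_4  (ok)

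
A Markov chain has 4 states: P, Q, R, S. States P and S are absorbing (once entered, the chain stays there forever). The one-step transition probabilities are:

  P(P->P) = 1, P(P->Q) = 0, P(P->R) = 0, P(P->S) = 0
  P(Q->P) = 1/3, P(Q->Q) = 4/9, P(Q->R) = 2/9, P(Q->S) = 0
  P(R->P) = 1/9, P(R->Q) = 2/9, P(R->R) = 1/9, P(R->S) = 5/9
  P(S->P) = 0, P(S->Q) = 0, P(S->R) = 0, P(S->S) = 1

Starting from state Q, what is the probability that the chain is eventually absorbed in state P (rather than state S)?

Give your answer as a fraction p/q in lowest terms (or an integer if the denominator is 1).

Let a_i = P(absorbed in P | start in state i).
Boundary conditions: a_P = 1, a_S = 0.
For each transient state i, a_i = sum_j P(i->j) * a_j:
  a_Q = 1/3*a_P + 4/9*a_Q + 2/9*a_R + 0*a_S
  a_R = 1/9*a_P + 2/9*a_Q + 1/9*a_R + 5/9*a_S

Substituting a_P = 1 and a_S = 0, rearrange to (I - Q) a = r where r[i] = P(i -> P):
  [5/9, -2/9] . (a_Q, a_R) = 1/3
  [-2/9, 8/9] . (a_Q, a_R) = 1/9

Solving yields:
  a_Q = 13/18
  a_R = 11/36

Starting state is Q, so the absorption probability is a_Q = 13/18.

Answer: 13/18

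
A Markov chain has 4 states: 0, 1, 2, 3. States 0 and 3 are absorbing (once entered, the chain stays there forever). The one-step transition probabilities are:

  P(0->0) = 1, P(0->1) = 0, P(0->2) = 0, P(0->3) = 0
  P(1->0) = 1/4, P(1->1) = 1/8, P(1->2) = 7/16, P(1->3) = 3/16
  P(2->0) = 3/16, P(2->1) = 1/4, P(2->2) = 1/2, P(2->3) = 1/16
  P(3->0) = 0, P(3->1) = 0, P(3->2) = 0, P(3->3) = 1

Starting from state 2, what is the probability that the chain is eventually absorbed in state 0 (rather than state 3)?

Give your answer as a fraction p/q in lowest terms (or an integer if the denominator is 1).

Answer: 29/42

Derivation:
Let a_i = P(absorbed in 0 | start in state i).
Boundary conditions: a_0 = 1, a_3 = 0.
For each transient state i, a_i = sum_j P(i->j) * a_j:
  a_1 = 1/4*a_0 + 1/8*a_1 + 7/16*a_2 + 3/16*a_3
  a_2 = 3/16*a_0 + 1/4*a_1 + 1/2*a_2 + 1/16*a_3

Substituting a_0 = 1 and a_3 = 0, rearrange to (I - Q) a = r where r[i] = P(i -> 0):
  [7/8, -7/16] . (a_1, a_2) = 1/4
  [-1/4, 1/2] . (a_1, a_2) = 3/16

Solving yields:
  a_1 = 53/84
  a_2 = 29/42

Starting state is 2, so the absorption probability is a_2 = 29/42.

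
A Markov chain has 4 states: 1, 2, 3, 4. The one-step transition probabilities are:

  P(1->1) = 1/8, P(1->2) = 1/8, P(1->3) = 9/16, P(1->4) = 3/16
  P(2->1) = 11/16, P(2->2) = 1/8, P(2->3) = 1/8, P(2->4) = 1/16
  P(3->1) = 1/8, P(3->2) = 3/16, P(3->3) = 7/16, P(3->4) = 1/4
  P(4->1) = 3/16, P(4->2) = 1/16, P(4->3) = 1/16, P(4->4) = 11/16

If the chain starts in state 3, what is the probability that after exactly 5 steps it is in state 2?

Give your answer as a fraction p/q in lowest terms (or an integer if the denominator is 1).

Answer: 126569/1048576

Derivation:
Computing P^5 by repeated multiplication:
P^1 =
  1: [1/8, 1/8, 9/16, 3/16]
  2: [11/16, 1/8, 1/8, 1/16]
  3: [1/8, 3/16, 7/16, 1/4]
  4: [3/16, 1/16, 1/16, 11/16]
P^2 =
  1: [53/256, 19/128, 11/32, 77/256]
  2: [51/256, 33/256, 59/128, 27/128]
  3: [63/256, 35/256, 77/256, 81/256]
  4: [13/64, 11/128, 47/256, 135/256]
P^3 =
  1: [931/4096, 523/4096, 623/2048, 349/1024]
  2: [863/4096, 9/64, 1405/4096, 313/1024]
  3: [227/1024, 127/1024, 1257/4096, 1423/4096]
  4: [845/4096, 53/512, 61/256, 1851/4096]
P^4 =
  1: [14295/65536, 4021/32768, 19543/65536, 2957/8192]
  2: [3657/16384, 8345/65536, 10003/32768, 22557/65536]
  3: [14187/65536, 4013/32768, 9705/32768, 23913/65536]
  4: [13859/65536, 7317/65536, 1071/4096, 3403/8192]
P^5 =
  1: [113553/524288, 126959/1048576, 76299/262144, 389315/1048576]
  2: [114367/524288, 128521/1048576, 310941/1048576, 95095/262144]
  3: [227219/1048576, 126569/1048576, 151759/524288, 195635/524288]
  4: [224149/1048576, 15123/131072, 286541/1048576, 208451/524288]

(P^5)[3 -> 2] = 126569/1048576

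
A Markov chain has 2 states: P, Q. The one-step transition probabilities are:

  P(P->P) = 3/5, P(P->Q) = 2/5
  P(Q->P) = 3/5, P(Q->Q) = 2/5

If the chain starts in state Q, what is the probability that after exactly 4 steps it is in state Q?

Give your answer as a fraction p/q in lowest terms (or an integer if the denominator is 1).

Answer: 2/5

Derivation:
Computing P^4 by repeated multiplication:
P^1 =
  P: [3/5, 2/5]
  Q: [3/5, 2/5]
P^2 =
  P: [3/5, 2/5]
  Q: [3/5, 2/5]
P^3 =
  P: [3/5, 2/5]
  Q: [3/5, 2/5]
P^4 =
  P: [3/5, 2/5]
  Q: [3/5, 2/5]

(P^4)[Q -> Q] = 2/5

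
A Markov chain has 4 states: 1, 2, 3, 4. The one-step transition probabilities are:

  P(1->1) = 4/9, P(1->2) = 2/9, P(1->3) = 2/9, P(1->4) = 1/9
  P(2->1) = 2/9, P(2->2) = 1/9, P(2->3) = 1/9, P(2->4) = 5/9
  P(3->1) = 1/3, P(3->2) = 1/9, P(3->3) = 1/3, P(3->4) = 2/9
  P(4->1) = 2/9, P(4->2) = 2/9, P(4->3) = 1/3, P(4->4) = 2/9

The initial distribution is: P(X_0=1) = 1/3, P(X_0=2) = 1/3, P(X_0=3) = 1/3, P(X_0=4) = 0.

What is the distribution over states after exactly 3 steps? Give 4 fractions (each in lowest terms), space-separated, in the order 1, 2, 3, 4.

Answer: 706/2187 14/81 563/2187 20/81

Derivation:
Propagating the distribution step by step (d_{t+1} = d_t * P):
d_0 = (1=1/3, 2=1/3, 3=1/3, 4=0)
  d_1[1] = 1/3*4/9 + 1/3*2/9 + 1/3*1/3 + 0*2/9 = 1/3
  d_1[2] = 1/3*2/9 + 1/3*1/9 + 1/3*1/9 + 0*2/9 = 4/27
  d_1[3] = 1/3*2/9 + 1/3*1/9 + 1/3*1/3 + 0*1/3 = 2/9
  d_1[4] = 1/3*1/9 + 1/3*5/9 + 1/3*2/9 + 0*2/9 = 8/27
d_1 = (1=1/3, 2=4/27, 3=2/9, 4=8/27)
  d_2[1] = 1/3*4/9 + 4/27*2/9 + 2/9*1/3 + 8/27*2/9 = 26/81
  d_2[2] = 1/3*2/9 + 4/27*1/9 + 2/9*1/9 + 8/27*2/9 = 44/243
  d_2[3] = 1/3*2/9 + 4/27*1/9 + 2/9*1/3 + 8/27*1/3 = 64/243
  d_2[4] = 1/3*1/9 + 4/27*5/9 + 2/9*2/9 + 8/27*2/9 = 19/81
d_2 = (1=26/81, 2=44/243, 3=64/243, 4=19/81)
  d_3[1] = 26/81*4/9 + 44/243*2/9 + 64/243*1/3 + 19/81*2/9 = 706/2187
  d_3[2] = 26/81*2/9 + 44/243*1/9 + 64/243*1/9 + 19/81*2/9 = 14/81
  d_3[3] = 26/81*2/9 + 44/243*1/9 + 64/243*1/3 + 19/81*1/3 = 563/2187
  d_3[4] = 26/81*1/9 + 44/243*5/9 + 64/243*2/9 + 19/81*2/9 = 20/81
d_3 = (1=706/2187, 2=14/81, 3=563/2187, 4=20/81)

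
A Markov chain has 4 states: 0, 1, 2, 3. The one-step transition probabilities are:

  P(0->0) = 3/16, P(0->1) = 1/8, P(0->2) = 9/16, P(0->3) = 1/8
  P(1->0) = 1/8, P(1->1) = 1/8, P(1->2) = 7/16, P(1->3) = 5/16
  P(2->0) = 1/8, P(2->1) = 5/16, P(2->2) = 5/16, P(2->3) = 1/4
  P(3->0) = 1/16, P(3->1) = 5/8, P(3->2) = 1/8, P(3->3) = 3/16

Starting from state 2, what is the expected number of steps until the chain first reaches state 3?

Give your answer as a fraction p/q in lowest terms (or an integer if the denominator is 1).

Answer: 4560/1133

Derivation:
Let h_i = expected steps to first reach 3 from state i.
Boundary: h_3 = 0.
First-step equations for the other states:
  h_0 = 1 + 3/16*h_0 + 1/8*h_1 + 9/16*h_2 + 1/8*h_3
  h_1 = 1 + 1/8*h_0 + 1/8*h_1 + 7/16*h_2 + 5/16*h_3
  h_2 = 1 + 1/8*h_0 + 5/16*h_1 + 5/16*h_2 + 1/4*h_3

Substituting h_3 = 0 and rearranging gives the linear system (I - Q) h = 1:
  [13/16, -1/8, -9/16] . (h_0, h_1, h_2) = 1
  [-1/8, 7/8, -7/16] . (h_0, h_1, h_2) = 1
  [-1/8, -5/16, 11/16] . (h_0, h_1, h_2) = 1

Solving yields:
  h_0 = 5216/1133
  h_1 = 4320/1133
  h_2 = 4560/1133

Starting state is 2, so the expected hitting time is h_2 = 4560/1133.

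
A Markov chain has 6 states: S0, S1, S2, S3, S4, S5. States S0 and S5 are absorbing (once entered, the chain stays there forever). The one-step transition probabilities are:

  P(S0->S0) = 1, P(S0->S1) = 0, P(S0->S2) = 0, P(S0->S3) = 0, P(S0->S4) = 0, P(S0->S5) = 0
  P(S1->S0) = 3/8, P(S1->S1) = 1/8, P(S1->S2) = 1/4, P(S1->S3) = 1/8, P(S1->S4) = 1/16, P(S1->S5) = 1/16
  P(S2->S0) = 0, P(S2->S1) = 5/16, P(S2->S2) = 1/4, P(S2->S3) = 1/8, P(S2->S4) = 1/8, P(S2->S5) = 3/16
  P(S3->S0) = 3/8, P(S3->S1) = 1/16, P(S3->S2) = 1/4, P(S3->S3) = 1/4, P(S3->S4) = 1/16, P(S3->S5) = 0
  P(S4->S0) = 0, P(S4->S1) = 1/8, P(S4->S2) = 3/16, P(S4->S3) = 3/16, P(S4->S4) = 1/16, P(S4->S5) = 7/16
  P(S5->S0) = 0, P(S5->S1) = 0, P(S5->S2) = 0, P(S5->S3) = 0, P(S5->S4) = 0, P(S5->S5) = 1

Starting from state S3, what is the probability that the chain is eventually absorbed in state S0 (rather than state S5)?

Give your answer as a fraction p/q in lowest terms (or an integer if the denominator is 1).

Answer: 3915/5281

Derivation:
Let a_i = P(absorbed in S0 | start in state i).
Boundary conditions: a_S0 = 1, a_S5 = 0.
For each transient state i, a_i = sum_j P(i->j) * a_j:
  a_S1 = 3/8*a_S0 + 1/8*a_S1 + 1/4*a_S2 + 1/8*a_S3 + 1/16*a_S4 + 1/16*a_S5
  a_S2 = 0*a_S0 + 5/16*a_S1 + 1/4*a_S2 + 1/8*a_S3 + 1/8*a_S4 + 3/16*a_S5
  a_S3 = 3/8*a_S0 + 1/16*a_S1 + 1/4*a_S2 + 1/4*a_S3 + 1/16*a_S4 + 0*a_S5
  a_S4 = 0*a_S0 + 1/8*a_S1 + 3/16*a_S2 + 3/16*a_S3 + 1/16*a_S4 + 7/16*a_S5

Substituting a_S0 = 1 and a_S5 = 0, rearrange to (I - Q) a = r where r[i] = P(i -> S0):
  [7/8, -1/4, -1/8, -1/16] . (a_S1, a_S2, a_S3, a_S4) = 3/8
  [-5/16, 3/4, -1/8, -1/8] . (a_S1, a_S2, a_S3, a_S4) = 0
  [-1/16, -1/4, 3/4, -1/16] . (a_S1, a_S2, a_S3, a_S4) = 3/8
  [-1/8, -3/16, -3/16, 15/16] . (a_S1, a_S2, a_S3, a_S4) = 0

Solving yields:
  a_S1 = 3654/5281
  a_S2 = 2469/5281
  a_S3 = 3915/5281
  a_S4 = 1764/5281

Starting state is S3, so the absorption probability is a_S3 = 3915/5281.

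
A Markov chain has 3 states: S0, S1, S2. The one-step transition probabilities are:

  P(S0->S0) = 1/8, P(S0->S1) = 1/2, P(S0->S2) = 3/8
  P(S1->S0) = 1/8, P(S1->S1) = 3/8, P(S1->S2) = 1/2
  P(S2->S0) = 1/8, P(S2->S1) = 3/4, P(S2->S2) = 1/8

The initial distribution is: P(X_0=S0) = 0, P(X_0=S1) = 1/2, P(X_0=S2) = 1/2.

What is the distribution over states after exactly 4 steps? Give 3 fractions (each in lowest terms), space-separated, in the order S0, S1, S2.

Answer: 1/8 4265/8192 2903/8192

Derivation:
Propagating the distribution step by step (d_{t+1} = d_t * P):
d_0 = (S0=0, S1=1/2, S2=1/2)
  d_1[S0] = 0*1/8 + 1/2*1/8 + 1/2*1/8 = 1/8
  d_1[S1] = 0*1/2 + 1/2*3/8 + 1/2*3/4 = 9/16
  d_1[S2] = 0*3/8 + 1/2*1/2 + 1/2*1/8 = 5/16
d_1 = (S0=1/8, S1=9/16, S2=5/16)
  d_2[S0] = 1/8*1/8 + 9/16*1/8 + 5/16*1/8 = 1/8
  d_2[S1] = 1/8*1/2 + 9/16*3/8 + 5/16*3/4 = 65/128
  d_2[S2] = 1/8*3/8 + 9/16*1/2 + 5/16*1/8 = 47/128
d_2 = (S0=1/8, S1=65/128, S2=47/128)
  d_3[S0] = 1/8*1/8 + 65/128*1/8 + 47/128*1/8 = 1/8
  d_3[S1] = 1/8*1/2 + 65/128*3/8 + 47/128*3/4 = 541/1024
  d_3[S2] = 1/8*3/8 + 65/128*1/2 + 47/128*1/8 = 355/1024
d_3 = (S0=1/8, S1=541/1024, S2=355/1024)
  d_4[S0] = 1/8*1/8 + 541/1024*1/8 + 355/1024*1/8 = 1/8
  d_4[S1] = 1/8*1/2 + 541/1024*3/8 + 355/1024*3/4 = 4265/8192
  d_4[S2] = 1/8*3/8 + 541/1024*1/2 + 355/1024*1/8 = 2903/8192
d_4 = (S0=1/8, S1=4265/8192, S2=2903/8192)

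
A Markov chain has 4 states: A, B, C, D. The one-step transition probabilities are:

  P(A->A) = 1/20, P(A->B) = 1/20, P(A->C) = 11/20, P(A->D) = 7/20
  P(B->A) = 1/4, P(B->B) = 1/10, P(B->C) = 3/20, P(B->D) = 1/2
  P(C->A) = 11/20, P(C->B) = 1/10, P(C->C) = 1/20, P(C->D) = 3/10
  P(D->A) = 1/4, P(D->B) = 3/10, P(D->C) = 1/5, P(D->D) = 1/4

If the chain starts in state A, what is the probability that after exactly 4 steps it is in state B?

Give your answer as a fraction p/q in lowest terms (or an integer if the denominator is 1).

Answer: 12589/80000

Derivation:
Computing P^4 by repeated multiplication:
P^1 =
  A: [1/20, 1/20, 11/20, 7/20]
  B: [1/4, 1/10, 3/20, 1/2]
  C: [11/20, 1/10, 1/20, 3/10]
  D: [1/4, 3/10, 1/5, 1/4]
P^2 =
  A: [81/200, 67/400, 53/400, 59/200]
  B: [49/200, 3/16, 13/50, 123/400]
  C: [31/200, 53/400, 19/50, 133/400]
  D: [13/50, 11/80, 97/400, 9/25]
P^3 =
  A: [167/800, 111/800, 627/2000, 339/1000]
  B: [279/1000, 597/4000, 1899/8000, 107/320]
  C: [333/1000, 127/800, 61/320, 2541/8000]
  D: [1083/4000, 159/1000, 991/4000, 129/400]
P^4 =
  A: [3023/10000, 12589/80000, 2191/10000, 25699/80000]
  B: [21233/80000, 6117/40000, 40733/160000, 52333/160000]
  C: [19247/80000, 47/320, 44803/160000, 53203/160000]
  D: [10807/40000, 12077/80000, 4993/20000, 26337/80000]

(P^4)[A -> B] = 12589/80000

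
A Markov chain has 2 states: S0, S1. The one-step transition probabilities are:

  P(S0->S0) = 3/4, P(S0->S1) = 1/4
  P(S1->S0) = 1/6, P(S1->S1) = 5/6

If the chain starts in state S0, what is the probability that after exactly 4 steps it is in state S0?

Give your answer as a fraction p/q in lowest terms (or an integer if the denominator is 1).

Computing P^4 by repeated multiplication:
P^1 =
  S0: [3/4, 1/4]
  S1: [1/6, 5/6]
P^2 =
  S0: [29/48, 19/48]
  S1: [19/72, 53/72]
P^3 =
  S0: [299/576, 277/576]
  S1: [277/864, 587/864]
P^4 =
  S0: [3245/6912, 3667/6912]
  S1: [3667/10368, 6701/10368]

(P^4)[S0 -> S0] = 3245/6912

Answer: 3245/6912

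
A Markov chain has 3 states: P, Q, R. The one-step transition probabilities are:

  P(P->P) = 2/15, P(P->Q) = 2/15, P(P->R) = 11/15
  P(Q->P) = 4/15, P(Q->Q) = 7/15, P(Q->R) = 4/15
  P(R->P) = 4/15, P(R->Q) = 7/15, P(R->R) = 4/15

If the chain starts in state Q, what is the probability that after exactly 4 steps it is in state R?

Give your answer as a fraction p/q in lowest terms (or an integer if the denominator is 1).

Answer: 19072/50625

Derivation:
Computing P^4 by repeated multiplication:
P^1 =
  P: [2/15, 2/15, 11/15]
  Q: [4/15, 7/15, 4/15]
  R: [4/15, 7/15, 4/15]
P^2 =
  P: [56/225, 19/45, 74/225]
  Q: [52/225, 17/45, 88/225]
  R: [52/225, 17/45, 88/225]
P^3 =
  P: [788/3375, 259/675, 1292/3375]
  Q: [796/3375, 263/675, 1264/3375]
  R: [796/3375, 263/675, 1264/3375]
P^4 =
  P: [11924/50625, 3937/10125, 19016/50625]
  Q: [11908/50625, 3929/10125, 19072/50625]
  R: [11908/50625, 3929/10125, 19072/50625]

(P^4)[Q -> R] = 19072/50625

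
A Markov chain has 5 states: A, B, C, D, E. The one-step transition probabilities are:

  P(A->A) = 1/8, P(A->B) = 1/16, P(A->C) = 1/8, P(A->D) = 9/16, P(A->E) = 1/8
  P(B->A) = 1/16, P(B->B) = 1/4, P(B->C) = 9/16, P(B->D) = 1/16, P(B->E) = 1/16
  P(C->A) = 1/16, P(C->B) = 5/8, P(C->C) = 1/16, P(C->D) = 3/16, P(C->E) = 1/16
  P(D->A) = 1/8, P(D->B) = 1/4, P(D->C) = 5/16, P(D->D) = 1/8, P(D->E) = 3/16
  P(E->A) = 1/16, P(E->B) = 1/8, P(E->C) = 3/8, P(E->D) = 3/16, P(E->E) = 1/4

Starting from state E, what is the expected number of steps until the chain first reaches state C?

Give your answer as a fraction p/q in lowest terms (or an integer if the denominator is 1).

Let h_i = expected steps to first reach C from state i.
Boundary: h_C = 0.
First-step equations for the other states:
  h_A = 1 + 1/8*h_A + 1/16*h_B + 1/8*h_C + 9/16*h_D + 1/8*h_E
  h_B = 1 + 1/16*h_A + 1/4*h_B + 9/16*h_C + 1/16*h_D + 1/16*h_E
  h_D = 1 + 1/8*h_A + 1/4*h_B + 5/16*h_C + 1/8*h_D + 3/16*h_E
  h_E = 1 + 1/16*h_A + 1/8*h_B + 3/8*h_C + 3/16*h_D + 1/4*h_E

Substituting h_C = 0 and rearranging gives the linear system (I - Q) h = 1:
  [7/8, -1/16, -9/16, -1/8] . (h_A, h_B, h_D, h_E) = 1
  [-1/16, 3/4, -1/16, -1/16] . (h_A, h_B, h_D, h_E) = 1
  [-1/8, -1/4, 7/8, -3/16] . (h_A, h_B, h_D, h_E) = 1
  [-1/16, -1/8, -3/16, 3/4] . (h_A, h_B, h_D, h_E) = 1

Solving yields:
  h_A = 18452/5307
  h_B = 11036/5307
  h_D = 4964/1769
  h_E = 14176/5307

Starting state is E, so the expected hitting time is h_E = 14176/5307.

Answer: 14176/5307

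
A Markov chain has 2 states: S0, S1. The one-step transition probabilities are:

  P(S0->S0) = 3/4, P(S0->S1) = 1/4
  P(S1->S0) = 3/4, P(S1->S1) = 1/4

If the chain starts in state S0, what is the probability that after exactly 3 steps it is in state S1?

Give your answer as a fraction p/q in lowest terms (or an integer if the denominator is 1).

Answer: 1/4

Derivation:
Computing P^3 by repeated multiplication:
P^1 =
  S0: [3/4, 1/4]
  S1: [3/4, 1/4]
P^2 =
  S0: [3/4, 1/4]
  S1: [3/4, 1/4]
P^3 =
  S0: [3/4, 1/4]
  S1: [3/4, 1/4]

(P^3)[S0 -> S1] = 1/4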